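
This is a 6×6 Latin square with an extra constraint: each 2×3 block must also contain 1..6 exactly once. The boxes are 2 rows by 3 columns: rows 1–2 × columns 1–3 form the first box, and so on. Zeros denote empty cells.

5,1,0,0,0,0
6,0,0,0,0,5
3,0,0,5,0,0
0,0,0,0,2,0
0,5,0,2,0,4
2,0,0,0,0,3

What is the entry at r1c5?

r5c1 = 1: row 5 has {2,4,5}; col 1 has {2,3,5,6}; box has {2,5} → only 1 remains.
r5c5 = 6: row 5 has {1,2,4,5}; col 5 has {2}; box has {2,3,4} → only 6 remains.
r6c4 = 1: row 6 has {2,3}; col 4 has {2,5}; box has {2,3,4,6} → only 1 remains.
r6c5 = 5: row 6 has {1,2,3}; col 5 has {2,6}; box has {1,2,3,4,6} → only 5 remains.
r4c1 = 4: row 4 has {2}; col 1 has {1,2,3,5,6}; box has {3} → only 4 remains.
r4c2 = 6: row 4 has {2,4}; col 2 has {1,5}; box has {3,4} → only 6 remains.
r4c4 = 3: row 4 has {2,4,6}; col 4 has {1,2,5}; box has {2,5} → only 3 remains.
r4c6 = 1: row 4 has {2,3,4,6}; col 6 has {3,4,5}; box has {2,3,5} → only 1 remains.
r5c3 = 3: row 5 has {1,2,4,5,6}; col 3 has {}; box has {1,2,5} → only 3 remains.
r6c2 = 4: row 6 has {1,2,3,5}; col 2 has {1,5,6}; box has {1,2,3,5} → only 4 remains.
r6c3 = 6: row 6 has {1,2,3,4,5}; col 3 has {3}; box has {1,2,3,4,5} → only 6 remains.
r2c4 = 4: row 2 has {5,6}; col 4 has {1,2,3,5}; box has {5} → only 4 remains.
r3c2 = 2: row 3 has {3,5}; col 2 has {1,4,5,6}; box has {3,4,6} → only 2 remains.
r3c3 = 1: row 3 has {2,3,5}; col 3 has {3,6}; box has {2,3,4,6} → only 1 remains.
r3c5 = 4: row 3 has {1,2,3,5}; col 5 has {2,5,6}; box has {1,2,3,5} → only 4 remains.
r3c6 = 6: row 3 has {1,2,3,4,5}; col 6 has {1,3,4,5}; box has {1,2,3,4,5} → only 6 remains.
r4c3 = 5: row 4 has {1,2,3,4,6}; col 3 has {1,3,6}; box has {1,2,3,4,6} → only 5 remains.
r1c4 = 6: row 1 has {1,5}; col 4 has {1,2,3,4,5}; box has {4,5} → only 6 remains.
r1c5 = 3: row 1 has {1,5,6}; col 5 has {2,4,5,6}; box has {4,5,6} → only 3 remains.

3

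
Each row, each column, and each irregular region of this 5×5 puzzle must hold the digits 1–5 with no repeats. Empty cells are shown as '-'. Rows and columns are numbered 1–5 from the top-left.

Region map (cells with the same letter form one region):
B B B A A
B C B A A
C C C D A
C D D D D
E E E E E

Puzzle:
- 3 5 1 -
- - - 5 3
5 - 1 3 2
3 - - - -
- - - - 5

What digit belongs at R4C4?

4

R1C5 = 4 (sole candidate).
R3C2 = 4 (sole candidate).
R4C5 = 1 (sole candidate).
R1C1 = 2 (sole candidate).
R2C2 = 2 (sole candidate).
R2C3 = 4 (sole candidate).
R4C2 = 5 (sole candidate).
R4C3 = 2 (sole candidate).
R4C4 = 4: row 4 has {1,2,3,5}; col 4 has {1,3,5}; region has {1,2,3,5} → only 4 remains.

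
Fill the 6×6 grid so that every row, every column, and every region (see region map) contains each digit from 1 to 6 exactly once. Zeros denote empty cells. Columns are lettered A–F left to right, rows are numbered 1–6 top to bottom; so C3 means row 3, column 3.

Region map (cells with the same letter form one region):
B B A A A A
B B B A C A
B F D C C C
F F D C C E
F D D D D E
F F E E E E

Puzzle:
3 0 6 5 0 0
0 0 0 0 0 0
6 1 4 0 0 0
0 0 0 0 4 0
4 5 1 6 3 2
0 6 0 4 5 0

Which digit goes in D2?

2

E3 = 2: row 3 has {1,4,6}; col 5 has {3,4,5}; region has {4} → only 2 remains.
C4 = 2: row 4 has {4}; col 3 has {1,4,6}; region has {1,3,4,5,6} → only 2 remains.
A6 = 2: row 6 has {4,5,6}; col 1 has {3,4,6}; region has {1,4,6} → only 2 remains.
C6 = 3: row 6 has {2,4,5,6}; col 3 has {1,2,4,6}; region has {2,4,5} → only 3 remains.
F6 = 1: row 6 has {2,3,4,5,6}; col 6 has {2}; region has {2,3,4,5} → only 1 remains.
E1 = 1: row 1 has {3,5,6}; col 5 has {2,3,4,5}; region has {5,6} → only 1 remains.
F1 = 4: row 1 has {1,3,5,6}; col 6 has {1,2}; region has {1,5,6} → only 4 remains.
C2 = 5: row 2 has {}; col 3 has {1,2,3,4,6}; region has {3,6} → only 5 remains.
E2 = 6: row 2 has {5}; col 5 has {1,2,3,4,5}; region has {2,4} → only 6 remains.
F2 = 3: row 2 has {5,6}; col 6 has {1,2,4}; region has {1,4,5,6} → only 3 remains.
D3 = 3: row 3 has {1,2,4,6}; col 4 has {4,5,6}; region has {2,4,6} → only 3 remains.
F3 = 5: row 3 has {1,2,3,4,6}; col 6 has {1,2,3,4}; region has {2,3,4,6} → only 5 remains.
A4 = 5: row 4 has {2,4}; col 1 has {2,3,4,6}; region has {1,2,4,6} → only 5 remains.
B4 = 3: row 4 has {2,4,5}; col 2 has {1,5,6}; region has {1,2,4,5,6} → only 3 remains.
D4 = 1: row 4 has {2,3,4,5}; col 4 has {3,4,5,6}; region has {2,3,4,5,6} → only 1 remains.
F4 = 6: row 4 has {1,2,3,4,5}; col 6 has {1,2,3,4,5}; region has {1,2,3,4,5} → only 6 remains.
B1 = 2: row 1 has {1,3,4,5,6}; col 2 has {1,3,5,6}; region has {3,5,6} → only 2 remains.
A2 = 1: row 2 has {3,5,6}; col 1 has {2,3,4,5,6}; region has {2,3,5,6} → only 1 remains.
B2 = 4: row 2 has {1,3,5,6}; col 2 has {1,2,3,5,6}; region has {1,2,3,5,6} → only 4 remains.
D2 = 2: row 2 has {1,3,4,5,6}; col 4 has {1,3,4,5,6}; region has {1,3,4,5,6} → only 2 remains.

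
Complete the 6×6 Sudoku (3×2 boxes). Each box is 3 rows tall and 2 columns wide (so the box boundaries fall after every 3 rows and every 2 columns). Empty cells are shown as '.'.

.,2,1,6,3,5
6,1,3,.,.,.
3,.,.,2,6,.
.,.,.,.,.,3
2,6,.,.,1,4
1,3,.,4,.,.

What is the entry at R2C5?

4

R1C1 = 4 (sole candidate).
R2C4 = 5 (sole candidate).
R2C6 = 2 (sole candidate).
R3C2 = 5 (sole candidate).
R3C3 = 4 (sole candidate).
R3C6 = 1 (sole candidate).
R4C1 = 5 (sole candidate).
R4C2 = 4 (sole candidate).
R4C4 = 1 (sole candidate).
R4C5 = 2 (sole candidate).
R5C3 = 5 (sole candidate).
R5C4 = 3 (sole candidate).
R6C5 = 5 (sole candidate).
R6C6 = 6 (sole candidate).
R2C5 = 4: row 2 has {1,2,3,5,6}; col 5 has {1,2,3,5,6}; box has {1,2,3,5,6} → only 4 remains.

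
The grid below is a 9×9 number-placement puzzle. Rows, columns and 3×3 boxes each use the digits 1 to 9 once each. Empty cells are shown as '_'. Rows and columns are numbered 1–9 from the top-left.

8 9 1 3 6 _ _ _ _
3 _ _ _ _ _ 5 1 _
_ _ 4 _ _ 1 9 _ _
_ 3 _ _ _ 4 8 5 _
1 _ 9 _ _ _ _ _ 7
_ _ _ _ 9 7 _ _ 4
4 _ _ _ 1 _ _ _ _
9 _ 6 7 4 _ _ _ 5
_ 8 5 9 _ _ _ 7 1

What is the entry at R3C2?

5

R1C9 = 2: row 1 has {1,3,6,8,9}; col 9 has {1,4,5,7}; box has {1,5,9} → only 2 remains.
R4C5 = 2: row 4 has {3,4,5,8}; col 5 has {1,4,6,9}; box has {4,7,9} → only 2 remains.
R9C1 = 2: row 9 has {1,5,7,8,9}; col 1 has {1,3,4,8,9}; box has {4,5,6,8,9} → only 2 remains.
R9C5 = 3: row 9 has {1,2,5,7,8,9}; col 5 has {1,2,4,6,9}; box has {1,4,7,9} → only 3 remains.
R9C6 = 6: row 9 has {1,2,3,5,7,8,9}; col 6 has {1,4,7}; box has {1,3,4,7,9} → only 6 remains.
R9C7 = 4: row 9 has {1,2,3,5,6,7,8,9}; col 7 has {5,8,9}; box has {1,5,7} → only 4 remains.
R1C6 = 5: row 1 has {1,2,3,6,8,9}; col 6 has {1,4,6,7}; box has {1,3,6} → only 5 remains.
R1C7 = 7: row 1 has {1,2,3,5,6,8,9}; col 7 has {4,5,8,9}; box has {1,2,5,9} → only 7 remains.
R1C8 = 4: row 1 has {1,2,3,5,6,7,8,9}; col 8 has {1,5,7}; box has {1,2,5,7,9} → only 4 remains.
R4C3 = 7: row 4 has {2,3,4,5,8}; col 3 has {1,4,5,6,9}; box has {1,3,9} → only 7 remains.
R7C2 = 7: row 7 has {1,4}; col 2 has {3,8,9}; box has {2,4,5,6,8,9} → only 7 remains.
R7C3 = 3: row 7 has {1,4,7}; col 3 has {1,4,5,6,7,9}; box has {2,4,5,6,7,8,9} → only 3 remains.
R8C2 = 1: row 8 has {4,5,6,7,9}; col 2 has {3,7,8,9}; box has {2,3,4,5,6,7,8,9} → only 1 remains.
R2C3 = 2: row 2 has {1,3,5}; col 3 has {1,3,4,5,6,7,9}; box has {1,3,4,8,9} → only 2 remains.
R4C1 = 6: row 4 has {2,3,4,5,7,8}; col 1 has {1,2,3,4,8,9}; box has {1,3,7,9} → only 6 remains.
R4C4 = 1: row 4 has {2,3,4,5,6,7,8}; col 4 has {3,7,9}; box has {2,4,7,9} → only 1 remains.
R4C9 = 9: row 4 has {1,2,3,4,5,6,7,8}; col 9 has {1,2,4,5,7}; box has {4,5,7,8} → only 9 remains.
R6C1 = 5: row 6 has {4,7,9}; col 1 has {1,2,3,4,6,8,9}; box has {1,3,6,7,9} → only 5 remains.
R6C2 = 2: row 6 has {4,5,7,9}; col 2 has {1,3,7,8,9}; box has {1,3,5,6,7,9} → only 2 remains.
R6C3 = 8: row 6 has {2,4,5,7,9}; col 3 has {1,2,3,4,5,6,7,9}; box has {1,2,3,5,6,7,9} → only 8 remains.
R6C4 = 6: row 6 has {2,4,5,7,8,9}; col 4 has {1,3,7,9}; box has {1,2,4,7,9} → only 6 remains.
R6C8 = 3: row 6 has {2,4,5,6,7,8,9}; col 8 has {1,4,5,7}; box has {4,5,7,8,9} → only 3 remains.
R2C2 = 6: row 2 has {1,2,3,5}; col 2 has {1,2,3,7,8,9}; box has {1,2,3,4,8,9} → only 6 remains.
R2C9 = 8: row 2 has {1,2,3,5,6}; col 9 has {1,2,4,5,7,9}; box has {1,2,4,5,7,9} → only 8 remains.
R3C1 = 7: row 3 has {1,4,9}; col 1 has {1,2,3,4,5,6,8,9}; box has {1,2,3,4,6,8,9} → only 7 remains.
R3C2 = 5: row 3 has {1,4,7,9}; col 2 has {1,2,3,6,7,8,9}; box has {1,2,3,4,6,7,8,9} → only 5 remains.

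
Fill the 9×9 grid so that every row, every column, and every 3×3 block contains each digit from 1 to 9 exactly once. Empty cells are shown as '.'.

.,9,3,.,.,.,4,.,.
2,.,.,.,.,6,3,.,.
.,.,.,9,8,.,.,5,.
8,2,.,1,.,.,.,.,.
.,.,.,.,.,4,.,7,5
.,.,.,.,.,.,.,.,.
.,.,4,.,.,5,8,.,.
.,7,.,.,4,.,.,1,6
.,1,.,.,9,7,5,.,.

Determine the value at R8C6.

8

R3C6 = 3 (hidden single in row 3).
R4C6 = 9 (sole candidate).
R4C7 = 6 (sole candidate).
R5C4 = 8 (hidden single in row 5).
R6C6 = 2 (sole candidate).
R8C6 = 8: row 8 has {1,4,6,7}; col 6 has {2,3,4,5,6,7,9}; box has {4,5,7,9} → only 8 remains.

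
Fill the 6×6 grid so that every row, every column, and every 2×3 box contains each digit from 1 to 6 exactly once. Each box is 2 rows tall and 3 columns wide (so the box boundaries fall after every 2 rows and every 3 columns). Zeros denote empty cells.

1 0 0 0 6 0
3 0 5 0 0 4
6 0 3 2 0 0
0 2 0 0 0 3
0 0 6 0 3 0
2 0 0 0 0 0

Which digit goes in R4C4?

R1C2 = 4: row 1 has {1,6}; col 2 has {2}; box has {1,3,5} → only 4 remains.
R1C3 = 2: row 1 has {1,4,6}; col 3 has {3,5,6}; box has {1,3,4,5} → only 2 remains.
R1C6 = 5: row 1 has {1,2,4,6}; col 6 has {3,4}; box has {4,6} → only 5 remains.
R2C2 = 6: row 2 has {3,4,5}; col 2 has {2,4}; box has {1,2,3,4,5} → only 6 remains.
R2C4 = 1: row 2 has {3,4,5,6}; col 4 has {2}; box has {4,5,6} → only 1 remains.
R2C5 = 2: row 2 has {1,3,4,5,6}; col 5 has {3,6}; box has {1,4,5,6} → only 2 remains.
R3C6 = 1: row 3 has {2,3,6}; col 6 has {3,4,5}; box has {2,3} → only 1 remains.
R5C6 = 2: row 5 has {3,6}; col 6 has {1,3,4,5}; box has {3} → only 2 remains.
R6C6 = 6: row 6 has {2}; col 6 has {1,2,3,4,5}; box has {2,3} → only 6 remains.
R1C4 = 3: row 1 has {1,2,4,5,6}; col 4 has {1,2}; box has {1,2,4,5,6} → only 3 remains.
R3C2 = 5: row 3 has {1,2,3,6}; col 2 has {2,4,6}; box has {2,3,6} → only 5 remains.
R3C5 = 4: row 3 has {1,2,3,5,6}; col 5 has {2,3,6}; box has {1,2,3} → only 4 remains.
R4C1 = 4: row 4 has {2,3}; col 1 has {1,2,3,6}; box has {2,3,5,6} → only 4 remains.
R4C3 = 1: row 4 has {2,3,4}; col 3 has {2,3,5,6}; box has {2,3,4,5,6} → only 1 remains.
R4C5 = 5: row 4 has {1,2,3,4}; col 5 has {2,3,4,6}; box has {1,2,3,4} → only 5 remains.
R5C1 = 5: row 5 has {2,3,6}; col 1 has {1,2,3,4,6}; box has {2,6} → only 5 remains.
R5C2 = 1: row 5 has {2,3,5,6}; col 2 has {2,4,5,6}; box has {2,5,6} → only 1 remains.
R5C4 = 4: row 5 has {1,2,3,5,6}; col 4 has {1,2,3}; box has {2,3,6} → only 4 remains.
R6C2 = 3: row 6 has {2,6}; col 2 has {1,2,4,5,6}; box has {1,2,5,6} → only 3 remains.
R6C3 = 4: row 6 has {2,3,6}; col 3 has {1,2,3,5,6}; box has {1,2,3,5,6} → only 4 remains.
R6C4 = 5: row 6 has {2,3,4,6}; col 4 has {1,2,3,4}; box has {2,3,4,6} → only 5 remains.
R6C5 = 1: row 6 has {2,3,4,5,6}; col 5 has {2,3,4,5,6}; box has {2,3,4,5,6} → only 1 remains.
R4C4 = 6: row 4 has {1,2,3,4,5}; col 4 has {1,2,3,4,5}; box has {1,2,3,4,5} → only 6 remains.

6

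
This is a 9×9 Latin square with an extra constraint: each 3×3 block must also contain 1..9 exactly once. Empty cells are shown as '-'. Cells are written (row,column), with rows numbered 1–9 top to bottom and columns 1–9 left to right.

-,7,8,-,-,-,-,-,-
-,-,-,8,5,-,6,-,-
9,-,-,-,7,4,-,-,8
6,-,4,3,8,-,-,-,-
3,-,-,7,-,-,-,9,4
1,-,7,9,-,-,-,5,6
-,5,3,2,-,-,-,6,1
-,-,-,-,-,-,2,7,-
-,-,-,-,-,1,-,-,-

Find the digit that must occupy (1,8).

4

(6,6) = 2: row 6 has {1,5,6,7,9}; col 6 has {1,4}; box has {3,7,8,9} → only 2 remains.
(4,6) = 5: row 4 has {3,4,6,8}; col 6 has {1,2,4}; box has {2,3,7,8,9} → only 5 remains.
(5,6) = 6: row 5 has {3,4,7,9}; col 6 has {1,2,4,5}; box has {2,3,5,7,8,9} → only 6 remains.
(6,2) = 8: row 6 has {1,2,5,6,7,9}; col 2 has {5,7}; box has {1,3,4,6,7} → only 8 remains.
(6,5) = 4: row 6 has {1,2,5,6,7,8,9}; col 5 has {5,7,8}; box has {2,3,5,6,7,8,9} → only 4 remains.
(6,7) = 3: row 6 has {1,2,4,5,6,7,8,9}; col 7 has {2,6}; box has {4,5,6,9} → only 3 remains.
(7,5) = 9: row 7 has {1,2,3,5,6}; col 5 has {4,5,7,8}; box has {1,2} → only 9 remains.
(5,2) = 2: row 5 has {3,4,6,7,9}; col 2 has {5,7,8}; box has {1,3,4,6,7,8} → only 2 remains.
(5,3) = 5: row 5 has {2,3,4,6,7,9}; col 3 has {3,4,7,8}; box has {1,2,3,4,6,7,8} → only 5 remains.
(5,5) = 1: row 5 has {2,3,4,5,6,7,9}; col 5 has {4,5,7,8,9}; box has {2,3,4,5,6,7,8,9} → only 1 remains.
(5,7) = 8: row 5 has {1,2,3,4,5,6,7,9}; col 7 has {2,3,6}; box has {3,4,5,6,9} → only 8 remains.
(7,7) = 4: row 7 has {1,2,3,5,6,9}; col 7 has {2,3,6,8}; box has {1,2,6,7} → only 4 remains.
(4,2) = 9: row 4 has {3,4,5,6,8}; col 2 has {2,5,7,8}; box has {1,2,3,4,5,6,7,8} → only 9 remains.
(2,9) = 7: in row 2, 7 can only go here (every other open cell in that row sees a 7).
(4,9) = 2: row 4 has {3,4,5,6,8,9}; col 9 has {1,4,6,7,8}; box has {3,4,5,6,8,9} → only 2 remains.
(4,8) = 1: row 4 has {2,3,4,5,6,8,9}; col 8 has {5,6,7,9}; box has {2,3,4,5,6,8,9} → only 1 remains.
(4,7) = 7: row 4 has {1,2,3,4,5,6,8,9}; col 7 has {2,3,4,6,8}; box has {1,2,3,4,5,6,8,9} → only 7 remains.
(2,6) = 9: in row 2, 9 can only go here (every other open cell in that row sees a 9).
(1,6) = 3: row 1 has {7,8}; col 6 has {1,2,4,5,6,9}; box has {4,5,7,8,9} → only 3 remains.
(8,6) = 8: row 8 has {2,7}; col 6 has {1,2,3,4,5,6,9}; box has {1,2,9} → only 8 remains.
(7,6) = 7: row 7 has {1,2,3,4,5,6,9}; col 6 has {1,2,3,4,5,6,8,9}; box has {1,2,8,9} → only 7 remains.
(8,1) = 4: row 8 has {2,7,8}; col 1 has {1,3,6,9}; box has {3,5} → only 4 remains.
(9,2) = 6: row 9 has {1}; col 2 has {2,5,7,8,9}; box has {3,4,5} → only 6 remains.
(9,5) = 3: row 9 has {1,6}; col 5 has {1,4,5,7,8,9}; box has {1,2,7,8,9} → only 3 remains.
(9,8) = 8: row 9 has {1,3,6}; col 8 has {1,5,6,7,9}; box has {1,2,4,6,7} → only 8 remains.
(2,1) = 2: row 2 has {5,6,7,8,9}; col 1 has {1,3,4,6,9}; box has {7,8,9} → only 2 remains.
(2,3) = 1: row 2 has {2,5,6,7,8,9}; col 3 has {3,4,5,7,8}; box has {2,7,8,9} → only 1 remains.
(3,2) = 3: row 3 has {4,7,8,9}; col 2 has {2,5,6,7,8,9}; box has {1,2,7,8,9} → only 3 remains.
(3,3) = 6: row 3 has {3,4,7,8,9}; col 3 has {1,3,4,5,7,8}; box has {1,2,3,7,8,9} → only 6 remains.
(3,4) = 1: row 3 has {3,4,6,7,8,9}; col 4 has {2,3,7,8,9}; box has {3,4,5,7,8,9} → only 1 remains.
(3,7) = 5: row 3 has {1,3,4,6,7,8,9}; col 7 has {2,3,4,6,7,8}; box has {6,7,8} → only 5 remains.
(3,8) = 2: row 3 has {1,3,4,5,6,7,8,9}; col 8 has {1,5,6,7,8,9}; box has {5,6,7,8} → only 2 remains.
(7,1) = 8: row 7 has {1,2,3,4,5,6,7,9}; col 1 has {1,2,3,4,6,9}; box has {3,4,5,6} → only 8 remains.
(8,2) = 1: row 8 has {2,4,7,8}; col 2 has {2,3,5,6,7,8,9}; box has {3,4,5,6,8} → only 1 remains.
(8,3) = 9: row 8 has {1,2,4,7,8}; col 3 has {1,3,4,5,6,7,8}; box has {1,3,4,5,6,8} → only 9 remains.
(8,5) = 6: row 8 has {1,2,4,7,8,9}; col 5 has {1,3,4,5,7,8,9}; box has {1,2,3,7,8,9} → only 6 remains.
(9,1) = 7: row 9 has {1,3,6,8}; col 1 has {1,2,3,4,6,8,9}; box has {1,3,4,5,6,8,9} → only 7 remains.
(9,3) = 2: row 9 has {1,3,6,7,8}; col 3 has {1,3,4,5,6,7,8,9}; box has {1,3,4,5,6,7,8,9} → only 2 remains.
(9,7) = 9: row 9 has {1,2,3,6,7,8}; col 7 has {2,3,4,5,6,7,8}; box has {1,2,4,6,7,8} → only 9 remains.
(9,9) = 5: row 9 has {1,2,3,6,7,8,9}; col 9 has {1,2,4,6,7,8}; box has {1,2,4,6,7,8,9} → only 5 remains.
(1,1) = 5: row 1 has {3,7,8}; col 1 has {1,2,3,4,6,7,8,9}; box has {1,2,3,6,7,8,9} → only 5 remains.
(1,4) = 6: row 1 has {3,5,7,8}; col 4 has {1,2,3,7,8,9}; box has {1,3,4,5,7,8,9} → only 6 remains.
(1,5) = 2: row 1 has {3,5,6,7,8}; col 5 has {1,3,4,5,6,7,8,9}; box has {1,3,4,5,6,7,8,9} → only 2 remains.
(1,7) = 1: row 1 has {2,3,5,6,7,8}; col 7 has {2,3,4,5,6,7,8,9}; box has {2,5,6,7,8} → only 1 remains.
(1,8) = 4: row 1 has {1,2,3,5,6,7,8}; col 8 has {1,2,5,6,7,8,9}; box has {1,2,5,6,7,8} → only 4 remains.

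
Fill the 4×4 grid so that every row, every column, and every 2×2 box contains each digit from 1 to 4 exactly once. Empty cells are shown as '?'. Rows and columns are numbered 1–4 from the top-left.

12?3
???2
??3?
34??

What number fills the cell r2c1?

4

r1c3 = 4: row 1 has {1,2,3}; col 3 has {3}; box has {2,3} → only 4 remains.
r2c1 = 4: row 2 has {2}; col 1 has {1,3}; box has {1,2} → only 4 remains.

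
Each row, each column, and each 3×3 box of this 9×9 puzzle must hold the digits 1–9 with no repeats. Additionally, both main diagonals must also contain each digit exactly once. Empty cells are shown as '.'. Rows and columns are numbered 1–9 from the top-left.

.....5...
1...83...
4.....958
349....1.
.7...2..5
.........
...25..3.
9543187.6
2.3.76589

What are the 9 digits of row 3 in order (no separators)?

r4c5 = 6: row 4 has {1,3,4,9}; col 5 has {1,5,7,8}; box has {2} → only 6 remains.
r4c6 = 7: row 4 has {1,3,4,6,9}; col 6 has {2,3,5,6,8}; box has {2,6}; anti-diagonal has {2,5,9} → only 7 remains.
r4c9 = 2: row 4 has {1,3,4,6,7,9}; col 9 has {5,6,8,9}; box has {1,5} → only 2 remains.
r8c8 = 2: row 8 has {1,3,4,5,6,7,8,9}; col 8 has {1,3,5,8}; box has {3,5,6,7,8,9}; main diagonal has {9} → only 2 remains.
r9c2 = 1: row 9 has {2,3,5,6,7,8,9}; col 2 has {4,5,7}; box has {2,3,4,5,9} → only 1 remains.
r9c4 = 4: row 9 has {1,2,3,5,6,7,8,9}; col 4 has {2,3}; box has {1,2,3,5,6,7,8} → only 4 remains.
r2c2 = 6: row 2 has {1,3,8}; col 2 has {1,4,5,7}; box has {1,4}; main diagonal has {2,9} → only 6 remains.
r2c8 = 4: row 2 has {1,3,6,8}; col 8 has {1,2,3,5,8}; box has {5,8,9}; anti-diagonal has {2,5,7,9} → only 4 remains.
r2c9 = 7: row 2 has {1,3,4,6,8}; col 9 has {2,5,6,8,9}; box has {4,5,8,9} → only 7 remains.
r3c3 = 7: row 3 has {4,5,8,9}; col 3 has {3,4,9}; box has {1,4,6}; main diagonal has {2,6,9} → only 7 remains.
r3c5 = 2: row 3 has {4,5,7,8,9}; col 5 has {1,5,6,7,8}; box has {3,5,8} → only 2 remains.
r3c6 = 1: row 3 has {2,4,5,7,8,9}; col 6 has {2,3,5,6,7,8}; box has {2,3,5,8} → only 1 remains.
r4c7 = 8: row 4 has {1,2,3,4,6,7,9}; col 7 has {5,7,9}; box has {1,2,5} → only 8 remains.
r5c5 = 3: row 5 has {2,5,7}; col 5 has {1,2,5,6,7,8}; box has {2,6,7}; main diagonal has {2,6,7,9}; anti-diagonal has {2,4,5,7,9} → only 3 remains.
r6c6 = 4: row 6 has {}; col 6 has {1,2,3,5,6,7,8}; box has {2,3,6,7}; main diagonal has {2,3,6,7,9} → only 4 remains.
r6c9 = 3: row 6 has {4}; col 9 has {2,5,6,7,8,9}; box has {1,2,5,8} → only 3 remains.
r7c2 = 8: row 7 has {2,3,5}; col 2 has {1,4,5,6,7}; box has {1,2,3,4,5,9} → only 8 remains.
r7c3 = 6: row 7 has {2,3,5,8}; col 3 has {3,4,7,9}; box has {1,2,3,4,5,8,9}; anti-diagonal has {2,3,4,5,7,9} → only 6 remains.
r7c6 = 9: row 7 has {2,3,5,6,8}; col 6 has {1,2,3,4,5,6,7,8}; box has {1,2,3,4,5,6,7,8} → only 9 remains.
r7c7 = 1: row 7 has {2,3,5,6,8,9}; col 7 has {5,7,8,9}; box has {2,3,5,6,7,8,9}; main diagonal has {2,3,4,6,7,9} → only 1 remains.
r7c9 = 4: row 7 has {1,2,3,5,6,8,9}; col 9 has {2,3,5,6,7,8,9}; box has {1,2,3,5,6,7,8,9} → only 4 remains.
r1c1 = 8: row 1 has {5}; col 1 has {1,2,3,4,9}; box has {1,4,6,7}; main diagonal has {1,2,3,4,6,7,9} → only 8 remains.
r1c3 = 2: row 1 has {5,8}; col 3 has {3,4,6,7,9}; box has {1,4,6,7,8} → only 2 remains.
r1c8 = 6: row 1 has {2,5,8}; col 8 has {1,2,3,4,5,8}; box has {4,5,7,8,9} → only 6 remains.
r1c9 = 1: row 1 has {2,5,6,8}; col 9 has {2,3,4,5,6,7,8,9}; box has {4,5,6,7,8,9}; anti-diagonal has {2,3,4,5,6,7,9} → only 1 remains.
r2c3 = 5: row 2 has {1,3,4,6,7,8}; col 3 has {2,3,4,6,7,9}; box has {1,2,4,6,7,8} → only 5 remains.
r2c4 = 9: row 2 has {1,3,4,5,6,7,8}; col 4 has {2,3,4}; box has {1,2,3,5,8} → only 9 remains.
r2c7 = 2: row 2 has {1,3,4,5,6,7,8,9}; col 7 has {1,5,7,8,9}; box has {1,4,5,6,7,8,9} → only 2 remains.
r3c2 = 3: row 3 has {1,2,4,5,7,8,9}; col 2 has {1,4,5,6,7,8}; box has {1,2,4,5,6,7,8} → only 3 remains.
r3c4 = 6: row 3 has {1,2,3,4,5,7,8,9}; col 4 has {2,3,4,9}; box has {1,2,3,5,8,9} → only 6 remains.

437621958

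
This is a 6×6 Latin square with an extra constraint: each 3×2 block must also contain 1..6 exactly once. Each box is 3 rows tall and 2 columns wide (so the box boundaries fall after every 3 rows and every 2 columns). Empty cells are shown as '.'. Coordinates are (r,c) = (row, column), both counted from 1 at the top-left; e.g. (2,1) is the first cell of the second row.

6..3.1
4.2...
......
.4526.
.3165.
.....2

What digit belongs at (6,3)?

3

(1,3) = 4 (sole candidate).
(1,5) = 2 (sole candidate).
(2,5) = 3 (sole candidate).
(3,3) = 6 (sole candidate).
(3,5) = 4 (sole candidate).
(3,6) = 5 (sole candidate).
(4,1) = 1 (sole candidate).
(4,6) = 3 (sole candidate).
(5,1) = 2 (sole candidate).
(5,6) = 4 (sole candidate).
(6,1) = 5 (sole candidate).
(6,2) = 6 (sole candidate).
(6,3) = 3: row 6 has {2,5,6}; col 3 has {1,2,4,5,6}; box has {1,2,5,6} → only 3 remains.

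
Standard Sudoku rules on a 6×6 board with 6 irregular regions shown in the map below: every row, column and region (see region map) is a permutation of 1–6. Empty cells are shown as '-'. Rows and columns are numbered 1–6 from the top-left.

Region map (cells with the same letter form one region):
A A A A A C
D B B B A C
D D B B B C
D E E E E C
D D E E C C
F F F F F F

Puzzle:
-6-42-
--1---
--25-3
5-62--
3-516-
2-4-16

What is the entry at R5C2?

2

R1C1 = 1: row 1 has {2,4,6}; col 1 has {2,3,5}; region has {2,4,6} → only 1 remains.
R1C3 = 3: row 1 has {1,2,4,6}; col 3 has {1,2,4,5,6}; region has {1,2,4,6} → only 3 remains.
R1C6 = 5: row 1 has {1,2,3,4,6}; col 6 has {3,6}; region has {3,6} → only 5 remains.
R2C5 = 5: row 2 has {1}; col 5 has {1,2,6}; region has {1,2,3,4,6} → only 5 remains.
R3C5 = 4: row 3 has {2,3,5}; col 5 has {1,2,5,6}; region has {1,2,5} → only 4 remains.
R4C5 = 3: row 4 has {2,5,6}; col 5 has {1,2,4,5,6}; region has {1,2,5,6} → only 3 remains.
R6C4 = 3: row 6 has {1,2,4,6}; col 4 has {1,2,4,5}; region has {1,2,4,6} → only 3 remains.
R2C2 = 3: row 2 has {1,5}; col 2 has {6}; region has {1,2,4,5} → only 3 remains.
R2C4 = 6: row 2 has {1,3,5}; col 4 has {1,2,3,4,5}; region has {1,2,3,4,5} → only 6 remains.
R3C1 = 6: row 3 has {2,3,4,5}; col 1 has {1,2,3,5}; region has {3,5} → only 6 remains.
R3C2 = 1: row 3 has {2,3,4,5,6}; col 2 has {3,6}; region has {3,5,6} → only 1 remains.
R4C2 = 4: row 4 has {2,3,5,6}; col 2 has {1,3,6}; region has {1,2,3,5,6} → only 4 remains.
R4C6 = 1: row 4 has {2,3,4,5,6}; col 6 has {3,5,6}; region has {3,5,6} → only 1 remains.
R5C2 = 2: row 5 has {1,3,5,6}; col 2 has {1,3,4,6}; region has {1,3,5,6} → only 2 remains.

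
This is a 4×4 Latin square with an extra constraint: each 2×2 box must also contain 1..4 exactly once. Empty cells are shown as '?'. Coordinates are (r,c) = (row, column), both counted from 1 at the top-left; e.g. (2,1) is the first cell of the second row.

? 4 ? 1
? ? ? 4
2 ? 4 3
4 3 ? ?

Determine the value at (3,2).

(1,1) = 3 (sole candidate).
(1,3) = 2 (sole candidate).
(2,1) = 1 (sole candidate).
(2,2) = 2 (sole candidate).
(2,3) = 3 (sole candidate).
(3,2) = 1: row 3 has {2,3,4}; col 2 has {2,3,4}; box has {2,3,4} → only 1 remains.

1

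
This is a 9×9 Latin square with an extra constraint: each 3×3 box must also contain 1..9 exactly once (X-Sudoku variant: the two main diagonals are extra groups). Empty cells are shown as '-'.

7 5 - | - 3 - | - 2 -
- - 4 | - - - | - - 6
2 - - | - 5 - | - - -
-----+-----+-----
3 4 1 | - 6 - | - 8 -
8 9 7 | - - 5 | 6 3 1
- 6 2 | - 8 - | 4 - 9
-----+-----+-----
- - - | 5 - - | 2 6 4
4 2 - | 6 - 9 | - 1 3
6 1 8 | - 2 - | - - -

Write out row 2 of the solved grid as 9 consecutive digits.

184792356

row 1, column 9 = 8: row 1 has {2,3,5,7}; col 9 has {1,3,4,6,9}; box has {2,6}; anti-diagonal has {2,6} → only 8 remains.
row 3, column 9 = 7: row 3 has {2,5}; col 9 has {1,3,4,6,8,9}; box has {2,6,8} → only 7 remains.
row 4, column 4 = 9: row 4 has {1,3,4,6,8}; col 4 has {5,6}; box has {5,6,8}; main diagonal has {1,2,7} → only 9 remains.
row 4, column 6 = 7: row 4 has {1,3,4,6,8,9}; col 6 has {5,9}; box has {5,6,8,9}; anti-diagonal has {2,6,8} → only 7 remains.
row 4, column 7 = 5: row 4 has {1,3,4,6,7,8,9}; col 7 has {2,4,6}; box has {1,3,4,6,8,9} → only 5 remains.
row 4, column 9 = 2: row 4 has {1,3,4,5,6,7,8,9}; col 9 has {1,3,4,6,7,8,9}; box has {1,3,4,5,6,8,9} → only 2 remains.
row 5, column 5 = 4: row 5 has {1,3,5,6,7,8,9}; col 5 has {2,3,5,6,8}; box has {5,6,7,8,9}; main diagonal has {1,2,7,9}; anti-diagonal has {2,6,7,8} → only 4 remains.
row 6, column 1 = 5: row 6 has {2,4,6,8,9}; col 1 has {2,3,4,6,7,8}; box has {1,2,3,4,6,7,8,9} → only 5 remains.
row 6, column 6 = 3: row 6 has {2,4,5,6,8,9}; col 6 has {5,7,9}; box has {4,5,6,7,8,9}; main diagonal has {1,2,4,7,9} → only 3 remains.
row 6, column 8 = 7: row 6 has {2,3,4,5,6,8,9}; col 8 has {1,2,3,6,8}; box has {1,2,3,4,5,6,8,9} → only 7 remains.
row 7, column 1 = 9: row 7 has {2,4,5,6}; col 1 has {2,3,4,5,6,7,8}; box has {1,2,4,6,8} → only 9 remains.
row 7, column 3 = 3: row 7 has {2,4,5,6,9}; col 3 has {1,2,4,7,8}; box has {1,2,4,6,8,9}; anti-diagonal has {2,4,6,7,8} → only 3 remains.
row 8, column 3 = 5: row 8 has {1,2,3,4,6,9}; col 3 has {1,2,3,4,7,8}; box has {1,2,3,4,6,8,9} → only 5 remains.
row 8, column 5 = 7: row 8 has {1,2,3,4,5,6,9}; col 5 has {2,3,4,5,6,8}; box has {2,5,6,9} → only 7 remains.
row 8, column 7 = 8: row 8 has {1,2,3,4,5,6,7,9}; col 7 has {2,4,5,6}; box has {1,2,3,4,6} → only 8 remains.
row 9, column 6 = 4: row 9 has {1,2,6,8}; col 6 has {3,5,7,9}; box has {2,5,6,7,9} → only 4 remains.
row 9, column 9 = 5: row 9 has {1,2,4,6,8}; col 9 has {1,2,3,4,6,7,8,9}; box has {1,2,3,4,6,8}; main diagonal has {1,2,3,4,7,9} → only 5 remains.
row 2, column 1 = 1: row 2 has {4,6}; col 1 has {2,3,4,5,6,7,8,9}; box has {2,4,5,7} → only 1 remains.
row 2, column 2 = 8: row 2 has {1,4,6}; col 2 has {1,2,4,5,6,9}; box has {1,2,4,5,7}; main diagonal has {1,2,3,4,5,7,9} → only 8 remains.
row 2, column 5 = 9: row 2 has {1,4,6,8}; col 5 has {2,3,4,5,6,7,8}; box has {3,5} → only 9 remains.
row 2, column 6 = 2: row 2 has {1,4,6,8,9}; col 6 has {3,4,5,7,9}; box has {3,5,9} → only 2 remains.
row 2, column 7 = 3: row 2 has {1,2,4,6,8,9}; col 7 has {2,4,5,6,8}; box has {2,6,7,8} → only 3 remains.
row 2, column 8 = 5: row 2 has {1,2,3,4,6,8,9}; col 8 has {1,2,3,6,7,8}; box has {2,3,6,7,8}; anti-diagonal has {2,3,4,6,7,8} → only 5 remains.
row 3, column 2 = 3: row 3 has {2,5,7}; col 2 has {1,2,4,5,6,8,9}; box has {1,2,4,5,7,8} → only 3 remains.
row 3, column 3 = 6: row 3 has {2,3,5,7}; col 3 has {1,2,3,4,5,7,8}; box has {1,2,3,4,5,7,8}; main diagonal has {1,2,3,4,5,7,8,9} → only 6 remains.
row 5, column 4 = 2: row 5 has {1,3,4,5,6,7,8,9}; col 4 has {5,6,9}; box has {3,4,5,6,7,8,9} → only 2 remains.
row 6, column 4 = 1: row 6 has {2,3,4,5,6,7,8,9}; col 4 has {2,5,6,9}; box has {2,3,4,5,6,7,8,9}; anti-diagonal has {2,3,4,5,6,7,8} → only 1 remains.
row 7, column 2 = 7: row 7 has {2,3,4,5,6,9}; col 2 has {1,2,3,4,5,6,8,9}; box has {1,2,3,4,5,6,8,9} → only 7 remains.
row 7, column 5 = 1: row 7 has {2,3,4,5,6,7,9}; col 5 has {2,3,4,5,6,7,8,9}; box has {2,4,5,6,7,9} → only 1 remains.
row 7, column 6 = 8: row 7 has {1,2,3,4,5,6,7,9}; col 6 has {2,3,4,5,7,9}; box has {1,2,4,5,6,7,9} → only 8 remains.
row 9, column 4 = 3: row 9 has {1,2,4,5,6,8}; col 4 has {1,2,5,6,9}; box has {1,2,4,5,6,7,8,9} → only 3 remains.
row 9, column 8 = 9: row 9 has {1,2,3,4,5,6,8}; col 8 has {1,2,3,5,6,7,8}; box has {1,2,3,4,5,6,8} → only 9 remains.
row 1, column 3 = 9: row 1 has {2,3,5,7,8}; col 3 has {1,2,3,4,5,6,7,8}; box has {1,2,3,4,5,6,7,8} → only 9 remains.
row 1, column 4 = 4: row 1 has {2,3,5,7,8,9}; col 4 has {1,2,3,5,6,9}; box has {2,3,5,9} → only 4 remains.
row 1, column 7 = 1: row 1 has {2,3,4,5,7,8,9}; col 7 has {2,3,4,5,6,8}; box has {2,3,5,6,7,8} → only 1 remains.
row 2, column 4 = 7: row 2 has {1,2,3,4,5,6,8,9}; col 4 has {1,2,3,4,5,6,9}; box has {2,3,4,5,9} → only 7 remains.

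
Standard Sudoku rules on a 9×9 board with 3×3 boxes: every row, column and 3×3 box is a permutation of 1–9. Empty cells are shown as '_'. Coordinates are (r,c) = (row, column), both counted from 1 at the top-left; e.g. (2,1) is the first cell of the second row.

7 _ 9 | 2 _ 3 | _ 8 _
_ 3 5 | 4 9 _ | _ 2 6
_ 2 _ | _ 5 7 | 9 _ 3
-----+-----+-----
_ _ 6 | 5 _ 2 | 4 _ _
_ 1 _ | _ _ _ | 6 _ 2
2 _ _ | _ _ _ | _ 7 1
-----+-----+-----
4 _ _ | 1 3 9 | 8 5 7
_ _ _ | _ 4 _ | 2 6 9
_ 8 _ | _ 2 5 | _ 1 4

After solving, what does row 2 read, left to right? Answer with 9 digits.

835491726

(1,9) = 5: row 1 has {2,3,7,8,9}; col 9 has {1,2,3,4,6,7,9}; box has {2,3,6,8,9} → only 5 remains.
(3,8) = 4: row 3 has {2,3,5,7,9}; col 8 has {1,2,5,6,7,8}; box has {2,3,5,6,8,9} → only 4 remains.
(4,9) = 8: row 4 has {2,4,5,6}; col 9 has {1,2,3,4,5,6,7,9}; box has {1,2,4,6,7} → only 8 remains.
(7,2) = 6: row 7 has {1,3,4,5,7,8,9}; col 2 has {1,2,3,8}; box has {4,8} → only 6 remains.
(7,3) = 2: row 7 has {1,3,4,5,6,7,8,9}; col 3 has {5,6,9}; box has {4,6,8} → only 2 remains.
(8,6) = 8: row 8 has {2,4,6,9}; col 6 has {2,3,5,7,9}; box has {1,2,3,4,5,9} → only 8 remains.
(9,7) = 3: row 9 has {1,2,4,5,8}; col 7 has {2,4,6,8,9}; box has {1,2,4,5,6,7,8,9} → only 3 remains.
(1,2) = 4: row 1 has {2,3,5,7,8,9}; col 2 has {1,2,3,6,8}; box has {2,3,5,7,9} → only 4 remains.
(1,7) = 1: row 1 has {2,3,4,5,7,8,9}; col 7 has {2,3,4,6,8,9}; box has {2,3,4,5,6,8,9} → only 1 remains.
(2,6) = 1: row 2 has {2,3,4,5,6,9}; col 6 has {2,3,5,7,8,9}; box has {2,3,4,5,7,9} → only 1 remains.
(2,7) = 7: row 2 has {1,2,3,4,5,6,9}; col 7 has {1,2,3,4,6,8,9}; box has {1,2,3,4,5,6,8,9} → only 7 remains.
(5,6) = 4: row 5 has {1,2,6}; col 6 has {1,2,3,5,7,8,9}; box has {2,5} → only 4 remains.
(6,6) = 6: row 6 has {1,2,7}; col 6 has {1,2,3,4,5,7,8,9}; box has {2,4,5} → only 6 remains.
(6,7) = 5: row 6 has {1,2,6,7}; col 7 has {1,2,3,4,6,7,8,9}; box has {1,2,4,6,7,8} → only 5 remains.
(8,4) = 7: row 8 has {2,4,6,8,9}; col 4 has {1,2,4,5}; box has {1,2,3,4,5,8,9} → only 7 remains.
(9,1) = 9: row 9 has {1,2,3,4,5,8}; col 1 has {2,4,7}; box has {2,4,6,8} → only 9 remains.
(9,3) = 7: row 9 has {1,2,3,4,5,8,9}; col 3 has {2,5,6,9}; box has {2,4,6,8,9} → only 7 remains.
(9,4) = 6: row 9 has {1,2,3,4,5,7,8,9}; col 4 has {1,2,4,5,7}; box has {1,2,3,4,5,7,8,9} → only 6 remains.
(1,5) = 6: row 1 has {1,2,3,4,5,7,8,9}; col 5 has {2,3,4,5,9}; box has {1,2,3,4,5,7,9} → only 6 remains.
(2,1) = 8: row 2 has {1,2,3,4,5,6,7,9}; col 1 has {2,4,7,9}; box has {2,3,4,5,7,9} → only 8 remains.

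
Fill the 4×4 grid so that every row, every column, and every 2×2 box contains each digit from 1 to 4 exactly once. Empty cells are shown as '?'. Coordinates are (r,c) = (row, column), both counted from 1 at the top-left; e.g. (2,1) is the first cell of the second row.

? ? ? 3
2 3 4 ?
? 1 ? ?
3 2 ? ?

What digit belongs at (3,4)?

2

(1,2) = 4: row 1 has {3}; col 2 has {1,2,3}; box has {2,3} → only 4 remains.
(2,4) = 1: row 2 has {2,3,4}; col 4 has {3}; box has {3,4} → only 1 remains.
(3,1) = 4: row 3 has {1}; col 1 has {2,3}; box has {1,2,3} → only 4 remains.
(3,4) = 2: row 3 has {1,4}; col 4 has {1,3}; box has {} → only 2 remains.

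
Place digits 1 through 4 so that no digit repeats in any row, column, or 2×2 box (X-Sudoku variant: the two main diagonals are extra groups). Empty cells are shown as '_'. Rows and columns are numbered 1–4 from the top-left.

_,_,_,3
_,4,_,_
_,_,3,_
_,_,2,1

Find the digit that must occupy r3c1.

1

r1c1 = 2: row 1 has {3}; col 1 has {}; box has {4}; main diagonal has {1,3,4} → only 2 remains.
r1c2 = 1: row 1 has {2,3}; col 2 has {4}; box has {2,4} → only 1 remains.
r1c3 = 4: row 1 has {1,2,3}; col 3 has {2,3}; box has {3} → only 4 remains.
r2c1 = 3: row 2 has {4}; col 1 has {2}; box has {1,2,4} → only 3 remains.
r2c3 = 1: row 2 has {3,4}; col 3 has {2,3,4}; box has {3,4}; anti-diagonal has {3} → only 1 remains.
r2c4 = 2: row 2 has {1,3,4}; col 4 has {1,3}; box has {1,3,4} → only 2 remains.
r3c2 = 2: row 3 has {3}; col 2 has {1,4}; box has {}; anti-diagonal has {1,3} → only 2 remains.
r3c4 = 4: row 3 has {2,3}; col 4 has {1,2,3}; box has {1,2,3} → only 4 remains.
r4c1 = 4: row 4 has {1,2}; col 1 has {2,3}; box has {2}; anti-diagonal has {1,2,3} → only 4 remains.
r4c2 = 3: row 4 has {1,2,4}; col 2 has {1,2,4}; box has {2,4} → only 3 remains.
r3c1 = 1: row 3 has {2,3,4}; col 1 has {2,3,4}; box has {2,3,4} → only 1 remains.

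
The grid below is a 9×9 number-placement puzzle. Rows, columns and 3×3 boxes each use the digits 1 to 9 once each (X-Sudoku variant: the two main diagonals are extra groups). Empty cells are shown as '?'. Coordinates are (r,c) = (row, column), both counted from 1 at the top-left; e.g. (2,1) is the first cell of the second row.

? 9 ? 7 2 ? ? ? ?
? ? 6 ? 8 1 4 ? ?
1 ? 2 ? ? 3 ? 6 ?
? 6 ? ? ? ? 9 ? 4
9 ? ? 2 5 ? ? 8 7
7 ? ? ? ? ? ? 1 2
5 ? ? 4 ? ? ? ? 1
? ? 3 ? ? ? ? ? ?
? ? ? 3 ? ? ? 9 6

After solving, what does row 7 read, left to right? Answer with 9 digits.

(2,1) = 3: row 2 has {1,4,6,8}; col 1 has {1,5,7,9}; box has {1,2,6,9} → only 3 remains.
(2,2) = 7: row 2 has {1,3,4,6,8}; col 2 has {6,9}; box has {1,2,3,6,9}; main diagonal has {2,5,6} → only 7 remains.
(2,8) = 2: row 2 has {1,3,4,6,7,8}; col 8 has {1,6,8,9}; box has {4,6}; anti-diagonal has {5} → only 2 remains.
(8,8) = 4: row 8 has {3}; col 8 has {1,2,6,8,9}; box has {1,6,9}; main diagonal has {2,5,6,7} → only 4 remains.
(1,1) = 8: row 1 has {2,7,9}; col 1 has {1,3,5,7,9}; box has {1,2,3,6,7,9}; main diagonal has {2,4,5,6,7} → only 8 remains.
(1,9) = 3: row 1 has {2,7,8,9}; col 9 has {1,2,4,6,7}; box has {2,4,6}; anti-diagonal has {2,5} → only 3 remains.
(4,1) = 2: row 4 has {4,6,9}; col 1 has {1,3,5,7,8,9}; box has {6,7,9} → only 2 remains.
(4,4) = 1: row 4 has {2,4,6,9}; col 4 has {2,3,4,7}; box has {2,5}; main diagonal has {2,4,5,6,7,8} → only 1 remains.
(6,6) = 9: row 6 has {1,2,7}; col 6 has {1,3}; box has {1,2,5}; main diagonal has {1,2,4,5,6,7,8} → only 9 remains.
(7,7) = 3: row 7 has {1,4,5}; col 7 has {4,9}; box has {1,4,6,9}; main diagonal has {1,2,4,5,6,7,8,9} → only 3 remains.
(7,8) = 7: row 7 has {1,3,4,5}; col 8 has {1,2,4,6,8,9}; box has {1,3,4,6,9} → only 7 remains.
(8,1) = 6: row 8 has {3,4}; col 1 has {1,2,3,5,7,8,9}; box has {3,5} → only 6 remains.
(9,1) = 4: row 9 has {3,6,9}; col 1 has {1,2,3,5,6,7,8,9}; box has {3,5,6}; anti-diagonal has {2,3,5} → only 4 remains.
(1,8) = 5: row 1 has {2,3,7,8,9}; col 8 has {1,2,4,6,7,8,9}; box has {2,3,4,6} → only 5 remains.
(2,9) = 9: row 2 has {1,2,3,4,6,7,8}; col 9 has {1,2,3,4,6,7}; box has {2,3,4,5,6} → only 9 remains.
(3,9) = 8: row 3 has {1,2,3,6}; col 9 has {1,2,3,4,6,7,9}; box has {2,3,4,5,6,9} → only 8 remains.
(4,8) = 3: row 4 has {1,2,4,6,9}; col 8 has {1,2,4,5,6,7,8,9}; box has {1,2,4,7,8,9} → only 3 remains.
(5,7) = 6: row 5 has {2,5,7,8,9}; col 7 has {3,4,9}; box has {1,2,3,4,7,8,9} → only 6 remains.
(6,7) = 5: row 6 has {1,2,7,9}; col 7 has {3,4,6,9}; box has {1,2,3,4,6,7,8,9} → only 5 remains.
(8,9) = 5: row 8 has {3,4,6}; col 9 has {1,2,3,4,6,7,8,9}; box has {1,3,4,6,7,9} → only 5 remains.
(1,3) = 4: row 1 has {2,3,5,7,8,9}; col 3 has {2,3,6}; box has {1,2,3,6,7,8,9} → only 4 remains.
(1,6) = 6: row 1 has {2,3,4,5,7,8,9}; col 6 has {1,3,9}; box has {1,2,3,7,8} → only 6 remains.
(1,7) = 1: row 1 has {2,3,4,5,6,7,8,9}; col 7 has {3,4,5,6,9}; box has {2,3,4,5,6,8,9} → only 1 remains.
(2,4) = 5: row 2 has {1,2,3,4,6,7,8,9}; col 4 has {1,2,3,4,7}; box has {1,2,3,6,7,8} → only 5 remains.
(3,2) = 5: row 3 has {1,2,3,6,8}; col 2 has {6,7,9}; box has {1,2,3,4,6,7,8,9} → only 5 remains.
(3,4) = 9: row 3 has {1,2,3,5,6,8}; col 4 has {1,2,3,4,5,7}; box has {1,2,3,5,6,7,8} → only 9 remains.
(3,5) = 4: row 3 has {1,2,3,5,6,8,9}; col 5 has {2,5,8}; box has {1,2,3,5,6,7,8,9} → only 4 remains.
(3,7) = 7: row 3 has {1,2,3,4,5,6,8,9}; col 7 has {1,3,4,5,6,9}; box has {1,2,3,4,5,6,8,9}; anti-diagonal has {2,3,4,5} → only 7 remains.
(4,5) = 7: row 4 has {1,2,3,4,6,9}; col 5 has {2,4,5,8}; box has {1,2,5,9} → only 7 remains.
(4,6) = 8: row 4 has {1,2,3,4,6,7,9}; col 6 has {1,3,6,9}; box has {1,2,5,7,9}; anti-diagonal has {2,3,4,5,7} → only 8 remains.
(5,3) = 1: row 5 has {2,5,6,7,8,9}; col 3 has {2,3,4,6}; box has {2,6,7,9} → only 1 remains.
(5,6) = 4: row 5 has {1,2,5,6,7,8,9}; col 6 has {1,3,6,8,9}; box has {1,2,5,7,8,9} → only 4 remains.
(6,3) = 8: row 6 has {1,2,5,7,9}; col 3 has {1,2,3,4,6}; box has {1,2,6,7,9} → only 8 remains.
(6,4) = 6: row 6 has {1,2,5,7,8,9}; col 4 has {1,2,3,4,5,7,9}; box has {1,2,4,5,7,8,9}; anti-diagonal has {2,3,4,5,7,8} → only 6 remains.
(6,5) = 3: row 6 has {1,2,5,6,7,8,9}; col 5 has {2,4,5,7,8}; box has {1,2,4,5,6,7,8,9} → only 3 remains.
(7,3) = 9: row 7 has {1,3,4,5,7}; col 3 has {1,2,3,4,6,8}; box has {3,4,5,6}; anti-diagonal has {2,3,4,5,6,7,8} → only 9 remains.
(7,5) = 6: row 7 has {1,3,4,5,7,9}; col 5 has {2,3,4,5,7,8}; box has {3,4} → only 6 remains.
(7,6) = 2: row 7 has {1,3,4,5,6,7,9}; col 6 has {1,3,4,6,8,9}; box has {3,4,6} → only 2 remains.
(8,2) = 1: row 8 has {3,4,5,6}; col 2 has {5,6,7,9}; box has {3,4,5,6,9}; anti-diagonal has {2,3,4,5,6,7,8,9} → only 1 remains.
(8,4) = 8: row 8 has {1,3,4,5,6}; col 4 has {1,2,3,4,5,6,7,9}; box has {2,3,4,6} → only 8 remains.
(8,5) = 9: row 8 has {1,3,4,5,6,8}; col 5 has {2,3,4,5,6,7,8}; box has {2,3,4,6,8} → only 9 remains.
(8,6) = 7: row 8 has {1,3,4,5,6,8,9}; col 6 has {1,2,3,4,6,8,9}; box has {2,3,4,6,8,9} → only 7 remains.
(8,7) = 2: row 8 has {1,3,4,5,6,7,8,9}; col 7 has {1,3,4,5,6,7,9}; box has {1,3,4,5,6,7,9} → only 2 remains.
(9,3) = 7: row 9 has {3,4,6,9}; col 3 has {1,2,3,4,6,8,9}; box has {1,3,4,5,6,9} → only 7 remains.
(9,5) = 1: row 9 has {3,4,6,7,9}; col 5 has {2,3,4,5,6,7,8,9}; box has {2,3,4,6,7,8,9} → only 1 remains.
(9,6) = 5: row 9 has {1,3,4,6,7,9}; col 6 has {1,2,3,4,6,7,8,9}; box has {1,2,3,4,6,7,8,9} → only 5 remains.
(9,7) = 8: row 9 has {1,3,4,5,6,7,9}; col 7 has {1,2,3,4,5,6,7,9}; box has {1,2,3,4,5,6,7,9} → only 8 remains.
(4,3) = 5: row 4 has {1,2,3,4,6,7,8,9}; col 3 has {1,2,3,4,6,7,8,9}; box has {1,2,6,7,8,9} → only 5 remains.
(5,2) = 3: row 5 has {1,2,4,5,6,7,8,9}; col 2 has {1,5,6,7,9}; box has {1,2,5,6,7,8,9} → only 3 remains.
(6,2) = 4: row 6 has {1,2,3,5,6,7,8,9}; col 2 has {1,3,5,6,7,9}; box has {1,2,3,5,6,7,8,9} → only 4 remains.
(7,2) = 8: row 7 has {1,2,3,4,5,6,7,9}; col 2 has {1,3,4,5,6,7,9}; box has {1,3,4,5,6,7,9} → only 8 remains.

589462371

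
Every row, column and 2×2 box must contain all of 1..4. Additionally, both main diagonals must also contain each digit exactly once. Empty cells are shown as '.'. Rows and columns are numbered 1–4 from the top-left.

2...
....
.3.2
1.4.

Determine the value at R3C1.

R1C4 = 4: row 1 has {2}; col 4 has {2}; box has {}; anti-diagonal has {1,3} → only 4 remains.
R2C3 = 2: row 2 has {}; col 3 has {4}; box has {4}; anti-diagonal has {1,3,4} → only 2 remains.
R3C1 = 4: row 3 has {2,3}; col 1 has {1,2}; box has {1,3} → only 4 remains.

4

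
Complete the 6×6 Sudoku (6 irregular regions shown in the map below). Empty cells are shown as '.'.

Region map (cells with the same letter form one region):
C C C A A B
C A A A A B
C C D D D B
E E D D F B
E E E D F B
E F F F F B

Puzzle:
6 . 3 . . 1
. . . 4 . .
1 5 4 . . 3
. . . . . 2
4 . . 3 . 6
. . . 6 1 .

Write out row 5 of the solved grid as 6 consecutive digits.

r2c1 = 2: row 2 has {4}; col 1 has {1,4,6}; region has {1,3,5,6} → only 2 remains.
r2c6 = 5: row 2 has {2,4}; col 6 has {1,2,3,6}; region has {1,2,3,6} → only 5 remains.
r3c4 = 2: row 3 has {1,3,4,5}; col 4 has {3,4,6}; region has {3,4} → only 2 remains.
r3c5 = 6: row 3 has {1,2,3,4,5}; col 5 has {1}; region has {2,3,4} → only 6 remains.
r6c6 = 4: row 6 has {1,6}; col 6 has {1,2,3,5,6}; region has {1,2,3,5,6} → only 4 remains.
r1c2 = 4: row 1 has {1,3,6}; col 2 has {5}; region has {1,2,3,5,6} → only 4 remains.
r1c4 = 5: row 1 has {1,3,4,6}; col 4 has {2,3,4,6}; region has {4} → only 5 remains.
r1c5 = 2: row 1 has {1,3,4,5,6}; col 5 has {1,6}; region has {4,5} → only 2 remains.
r2c5 = 3: row 2 has {2,4,5}; col 5 has {1,2,6}; region has {2,4,5} → only 3 remains.
r4c4 = 1: row 4 has {2}; col 4 has {2,3,4,5,6}; region has {2,3,4,6} → only 1 remains.
r5c5 = 5: row 5 has {3,4,6}; col 5 has {1,2,3,6}; region has {1,6} → only 5 remains.
r6c3 = 2: row 6 has {1,4,6}; col 3 has {3,4}; region has {1,5,6} → only 2 remains.
r4c3 = 5: row 4 has {1,2}; col 3 has {2,3,4}; region has {1,2,3,4,6} → only 5 remains.
r4c5 = 4: row 4 has {1,2,5}; col 5 has {1,2,3,5,6}; region has {1,2,5,6} → only 4 remains.
r5c3 = 1: row 5 has {3,4,5,6}; col 3 has {2,3,4,5}; region has {4} → only 1 remains.
r6c2 = 3: row 6 has {1,2,4,6}; col 2 has {4,5}; region has {1,2,4,5,6} → only 3 remains.
r2c3 = 6: row 2 has {2,3,4,5}; col 3 has {1,2,3,4,5}; region has {2,3,4,5} → only 6 remains.
r4c1 = 3: row 4 has {1,2,4,5}; col 1 has {1,2,4,6}; region has {1,4} → only 3 remains.
r4c2 = 6: row 4 has {1,2,3,4,5}; col 2 has {3,4,5}; region has {1,3,4} → only 6 remains.
r5c2 = 2: row 5 has {1,3,4,5,6}; col 2 has {3,4,5,6}; region has {1,3,4,6} → only 2 remains.

421356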